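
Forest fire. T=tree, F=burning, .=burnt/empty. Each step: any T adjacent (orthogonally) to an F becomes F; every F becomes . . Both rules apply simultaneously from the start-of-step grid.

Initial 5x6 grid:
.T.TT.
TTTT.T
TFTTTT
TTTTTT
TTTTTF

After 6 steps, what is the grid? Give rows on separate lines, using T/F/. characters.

Step 1: 6 trees catch fire, 2 burn out
  .T.TT.
  TFTT.T
  F.FTTT
  TFTTTF
  TTTTF.
Step 2: 10 trees catch fire, 6 burn out
  .F.TT.
  F.FT.T
  ...FTF
  F.FTF.
  TFTF..
Step 3: 6 trees catch fire, 10 burn out
  ...TT.
  ...F.F
  ....F.
  ...F..
  F.F...
Step 4: 1 trees catch fire, 6 burn out
  ...FT.
  ......
  ......
  ......
  ......
Step 5: 1 trees catch fire, 1 burn out
  ....F.
  ......
  ......
  ......
  ......
Step 6: 0 trees catch fire, 1 burn out
  ......
  ......
  ......
  ......
  ......

......
......
......
......
......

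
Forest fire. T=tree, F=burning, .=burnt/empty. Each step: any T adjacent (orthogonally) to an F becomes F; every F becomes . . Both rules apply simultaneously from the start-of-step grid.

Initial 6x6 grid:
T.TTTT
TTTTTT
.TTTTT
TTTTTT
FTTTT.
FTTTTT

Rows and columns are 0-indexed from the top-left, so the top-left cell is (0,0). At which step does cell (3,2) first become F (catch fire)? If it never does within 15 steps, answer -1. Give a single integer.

Step 1: cell (3,2)='T' (+3 fires, +2 burnt)
Step 2: cell (3,2)='T' (+3 fires, +3 burnt)
Step 3: cell (3,2)='F' (+4 fires, +3 burnt)
  -> target ignites at step 3
Step 4: cell (3,2)='.' (+5 fires, +4 burnt)
Step 5: cell (3,2)='.' (+5 fires, +5 burnt)
Step 6: cell (3,2)='.' (+5 fires, +5 burnt)
Step 7: cell (3,2)='.' (+3 fires, +5 burnt)
Step 8: cell (3,2)='.' (+2 fires, +3 burnt)
Step 9: cell (3,2)='.' (+1 fires, +2 burnt)
Step 10: cell (3,2)='.' (+0 fires, +1 burnt)
  fire out at step 10

3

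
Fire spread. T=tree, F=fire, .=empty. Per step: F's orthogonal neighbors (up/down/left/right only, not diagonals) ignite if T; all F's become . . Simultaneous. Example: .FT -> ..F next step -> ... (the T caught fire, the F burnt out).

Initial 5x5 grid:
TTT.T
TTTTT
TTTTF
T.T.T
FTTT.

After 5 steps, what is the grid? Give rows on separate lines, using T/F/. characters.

Step 1: 5 trees catch fire, 2 burn out
  TTT.T
  TTTTF
  TTTF.
  F.T.F
  .FTT.
Step 2: 5 trees catch fire, 5 burn out
  TTT.F
  TTTF.
  FTF..
  ..T..
  ..FT.
Step 3: 5 trees catch fire, 5 burn out
  TTT..
  FTF..
  .F...
  ..F..
  ...F.
Step 4: 3 trees catch fire, 5 burn out
  FTF..
  .F...
  .....
  .....
  .....
Step 5: 1 trees catch fire, 3 burn out
  .F...
  .....
  .....
  .....
  .....

.F...
.....
.....
.....
.....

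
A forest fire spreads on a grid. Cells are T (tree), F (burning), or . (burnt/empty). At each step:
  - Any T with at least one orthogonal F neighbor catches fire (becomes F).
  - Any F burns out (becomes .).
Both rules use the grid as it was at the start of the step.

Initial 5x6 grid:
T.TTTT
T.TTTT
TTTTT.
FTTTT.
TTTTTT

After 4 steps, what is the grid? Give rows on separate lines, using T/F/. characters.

Step 1: 3 trees catch fire, 1 burn out
  T.TTTT
  T.TTTT
  FTTTT.
  .FTTT.
  FTTTTT
Step 2: 4 trees catch fire, 3 burn out
  T.TTTT
  F.TTTT
  .FTTT.
  ..FTT.
  .FTTTT
Step 3: 4 trees catch fire, 4 burn out
  F.TTTT
  ..TTTT
  ..FTT.
  ...FT.
  ..FTTT
Step 4: 4 trees catch fire, 4 burn out
  ..TTTT
  ..FTTT
  ...FT.
  ....F.
  ...FTT

..TTTT
..FTTT
...FT.
....F.
...FTT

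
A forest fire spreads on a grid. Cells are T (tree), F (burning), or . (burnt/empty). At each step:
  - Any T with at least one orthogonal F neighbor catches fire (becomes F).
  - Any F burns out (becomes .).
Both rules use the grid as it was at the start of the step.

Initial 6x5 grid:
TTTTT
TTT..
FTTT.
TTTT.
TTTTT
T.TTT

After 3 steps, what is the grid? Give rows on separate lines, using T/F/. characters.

Step 1: 3 trees catch fire, 1 burn out
  TTTTT
  FTT..
  .FTT.
  FTTT.
  TTTTT
  T.TTT
Step 2: 5 trees catch fire, 3 burn out
  FTTTT
  .FT..
  ..FT.
  .FTT.
  FTTTT
  T.TTT
Step 3: 6 trees catch fire, 5 burn out
  .FTTT
  ..F..
  ...F.
  ..FT.
  .FTTT
  F.TTT

.FTTT
..F..
...F.
..FT.
.FTTT
F.TTT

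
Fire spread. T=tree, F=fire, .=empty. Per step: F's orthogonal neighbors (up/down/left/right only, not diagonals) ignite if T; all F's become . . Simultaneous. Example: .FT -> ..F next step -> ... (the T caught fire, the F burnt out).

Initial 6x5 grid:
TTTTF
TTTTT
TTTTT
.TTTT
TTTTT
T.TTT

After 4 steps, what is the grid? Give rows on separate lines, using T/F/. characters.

Step 1: 2 trees catch fire, 1 burn out
  TTTF.
  TTTTF
  TTTTT
  .TTTT
  TTTTT
  T.TTT
Step 2: 3 trees catch fire, 2 burn out
  TTF..
  TTTF.
  TTTTF
  .TTTT
  TTTTT
  T.TTT
Step 3: 4 trees catch fire, 3 burn out
  TF...
  TTF..
  TTTF.
  .TTTF
  TTTTT
  T.TTT
Step 4: 5 trees catch fire, 4 burn out
  F....
  TF...
  TTF..
  .TTF.
  TTTTF
  T.TTT

F....
TF...
TTF..
.TTF.
TTTTF
T.TTT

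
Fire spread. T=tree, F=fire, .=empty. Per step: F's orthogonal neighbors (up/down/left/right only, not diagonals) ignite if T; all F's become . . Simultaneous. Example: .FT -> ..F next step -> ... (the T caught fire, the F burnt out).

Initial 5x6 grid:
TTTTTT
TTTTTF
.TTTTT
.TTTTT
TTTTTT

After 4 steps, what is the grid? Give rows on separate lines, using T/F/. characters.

Step 1: 3 trees catch fire, 1 burn out
  TTTTTF
  TTTTF.
  .TTTTF
  .TTTTT
  TTTTTT
Step 2: 4 trees catch fire, 3 burn out
  TTTTF.
  TTTF..
  .TTTF.
  .TTTTF
  TTTTTT
Step 3: 5 trees catch fire, 4 burn out
  TTTF..
  TTF...
  .TTF..
  .TTTF.
  TTTTTF
Step 4: 5 trees catch fire, 5 burn out
  TTF...
  TF....
  .TF...
  .TTF..
  TTTTF.

TTF...
TF....
.TF...
.TTF..
TTTTF.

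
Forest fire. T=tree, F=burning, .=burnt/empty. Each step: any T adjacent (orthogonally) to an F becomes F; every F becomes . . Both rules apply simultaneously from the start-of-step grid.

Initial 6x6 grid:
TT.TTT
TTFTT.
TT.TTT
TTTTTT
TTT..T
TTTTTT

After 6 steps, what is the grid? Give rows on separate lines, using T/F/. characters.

Step 1: 2 trees catch fire, 1 burn out
  TT.TTT
  TF.FT.
  TT.TTT
  TTTTTT
  TTT..T
  TTTTTT
Step 2: 6 trees catch fire, 2 burn out
  TF.FTT
  F...F.
  TF.FTT
  TTTTTT
  TTT..T
  TTTTTT
Step 3: 6 trees catch fire, 6 burn out
  F...FT
  ......
  F...FT
  TFTFTT
  TTT..T
  TTTTTT
Step 4: 6 trees catch fire, 6 burn out
  .....F
  ......
  .....F
  F.F.FT
  TFT..T
  TTTTTT
Step 5: 4 trees catch fire, 6 burn out
  ......
  ......
  ......
  .....F
  F.F..T
  TFTTTT
Step 6: 3 trees catch fire, 4 burn out
  ......
  ......
  ......
  ......
  .....F
  F.FTTT

......
......
......
......
.....F
F.FTTT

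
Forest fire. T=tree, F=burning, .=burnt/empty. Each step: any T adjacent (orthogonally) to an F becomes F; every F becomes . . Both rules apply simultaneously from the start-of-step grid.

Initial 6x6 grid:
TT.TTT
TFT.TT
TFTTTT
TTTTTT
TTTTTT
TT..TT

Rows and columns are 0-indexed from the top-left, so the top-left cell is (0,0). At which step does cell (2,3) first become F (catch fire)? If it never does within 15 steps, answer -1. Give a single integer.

Step 1: cell (2,3)='T' (+6 fires, +2 burnt)
Step 2: cell (2,3)='F' (+5 fires, +6 burnt)
  -> target ignites at step 2
Step 3: cell (2,3)='.' (+5 fires, +5 burnt)
Step 4: cell (2,3)='.' (+5 fires, +5 burnt)
Step 5: cell (2,3)='.' (+4 fires, +5 burnt)
Step 6: cell (2,3)='.' (+4 fires, +4 burnt)
Step 7: cell (2,3)='.' (+1 fires, +4 burnt)
Step 8: cell (2,3)='.' (+0 fires, +1 burnt)
  fire out at step 8

2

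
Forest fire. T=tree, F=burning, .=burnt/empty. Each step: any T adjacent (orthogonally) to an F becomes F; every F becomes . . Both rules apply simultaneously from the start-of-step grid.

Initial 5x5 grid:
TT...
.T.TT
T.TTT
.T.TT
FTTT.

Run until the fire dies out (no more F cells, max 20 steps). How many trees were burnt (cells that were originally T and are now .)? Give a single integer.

Step 1: +1 fires, +1 burnt (F count now 1)
Step 2: +2 fires, +1 burnt (F count now 2)
Step 3: +1 fires, +2 burnt (F count now 1)
Step 4: +1 fires, +1 burnt (F count now 1)
Step 5: +2 fires, +1 burnt (F count now 2)
Step 6: +3 fires, +2 burnt (F count now 3)
Step 7: +1 fires, +3 burnt (F count now 1)
Step 8: +0 fires, +1 burnt (F count now 0)
Fire out after step 8
Initially T: 15, now '.': 21
Total burnt (originally-T cells now '.'): 11

Answer: 11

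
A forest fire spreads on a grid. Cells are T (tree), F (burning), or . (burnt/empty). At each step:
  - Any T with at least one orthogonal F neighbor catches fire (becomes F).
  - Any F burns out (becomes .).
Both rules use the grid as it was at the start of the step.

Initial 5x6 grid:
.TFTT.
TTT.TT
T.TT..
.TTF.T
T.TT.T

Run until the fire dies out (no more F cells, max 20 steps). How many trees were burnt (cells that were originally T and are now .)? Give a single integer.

Answer: 15

Derivation:
Step 1: +6 fires, +2 burnt (F count now 6)
Step 2: +5 fires, +6 burnt (F count now 5)
Step 3: +2 fires, +5 burnt (F count now 2)
Step 4: +2 fires, +2 burnt (F count now 2)
Step 5: +0 fires, +2 burnt (F count now 0)
Fire out after step 5
Initially T: 18, now '.': 27
Total burnt (originally-T cells now '.'): 15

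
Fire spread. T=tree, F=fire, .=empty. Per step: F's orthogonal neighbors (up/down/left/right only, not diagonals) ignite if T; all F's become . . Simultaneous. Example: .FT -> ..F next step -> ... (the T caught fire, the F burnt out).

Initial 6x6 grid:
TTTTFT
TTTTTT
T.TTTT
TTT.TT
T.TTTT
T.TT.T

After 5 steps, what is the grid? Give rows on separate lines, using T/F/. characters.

Step 1: 3 trees catch fire, 1 burn out
  TTTF.F
  TTTTFT
  T.TTTT
  TTT.TT
  T.TTTT
  T.TT.T
Step 2: 4 trees catch fire, 3 burn out
  TTF...
  TTTF.F
  T.TTFT
  TTT.TT
  T.TTTT
  T.TT.T
Step 3: 5 trees catch fire, 4 burn out
  TF....
  TTF...
  T.TF.F
  TTT.FT
  T.TTTT
  T.TT.T
Step 4: 5 trees catch fire, 5 burn out
  F.....
  TF....
  T.F...
  TTT..F
  T.TTFT
  T.TT.T
Step 5: 4 trees catch fire, 5 burn out
  ......
  F.....
  T.....
  TTF...
  T.TF.F
  T.TT.T

......
F.....
T.....
TTF...
T.TF.F
T.TT.T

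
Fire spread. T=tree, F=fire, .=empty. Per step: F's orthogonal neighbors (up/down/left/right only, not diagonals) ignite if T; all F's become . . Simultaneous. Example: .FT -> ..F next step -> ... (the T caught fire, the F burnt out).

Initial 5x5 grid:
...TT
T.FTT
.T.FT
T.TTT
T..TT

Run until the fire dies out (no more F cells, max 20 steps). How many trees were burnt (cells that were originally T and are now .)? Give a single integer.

Answer: 10

Derivation:
Step 1: +3 fires, +2 burnt (F count now 3)
Step 2: +5 fires, +3 burnt (F count now 5)
Step 3: +2 fires, +5 burnt (F count now 2)
Step 4: +0 fires, +2 burnt (F count now 0)
Fire out after step 4
Initially T: 14, now '.': 21
Total burnt (originally-T cells now '.'): 10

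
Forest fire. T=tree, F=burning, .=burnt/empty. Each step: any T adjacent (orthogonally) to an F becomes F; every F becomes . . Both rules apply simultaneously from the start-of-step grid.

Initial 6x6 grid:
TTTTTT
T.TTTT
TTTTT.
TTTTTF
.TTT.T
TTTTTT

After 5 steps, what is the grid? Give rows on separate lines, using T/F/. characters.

Step 1: 2 trees catch fire, 1 burn out
  TTTTTT
  T.TTTT
  TTTTT.
  TTTTF.
  .TTT.F
  TTTTTT
Step 2: 3 trees catch fire, 2 burn out
  TTTTTT
  T.TTTT
  TTTTF.
  TTTF..
  .TTT..
  TTTTTF
Step 3: 5 trees catch fire, 3 burn out
  TTTTTT
  T.TTFT
  TTTF..
  TTF...
  .TTF..
  TTTTF.
Step 4: 7 trees catch fire, 5 burn out
  TTTTFT
  T.TF.F
  TTF...
  TF....
  .TF...
  TTTF..
Step 5: 7 trees catch fire, 7 burn out
  TTTF.F
  T.F...
  TF....
  F.....
  .F....
  TTF...

TTTF.F
T.F...
TF....
F.....
.F....
TTF...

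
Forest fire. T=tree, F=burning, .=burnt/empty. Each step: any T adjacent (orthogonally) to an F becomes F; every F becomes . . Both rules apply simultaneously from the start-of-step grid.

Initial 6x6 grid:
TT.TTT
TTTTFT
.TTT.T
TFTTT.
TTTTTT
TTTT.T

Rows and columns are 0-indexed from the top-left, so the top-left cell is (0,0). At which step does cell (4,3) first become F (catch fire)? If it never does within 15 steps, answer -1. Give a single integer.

Step 1: cell (4,3)='T' (+7 fires, +2 burnt)
Step 2: cell (4,3)='T' (+11 fires, +7 burnt)
Step 3: cell (4,3)='F' (+6 fires, +11 burnt)
  -> target ignites at step 3
Step 4: cell (4,3)='.' (+3 fires, +6 burnt)
Step 5: cell (4,3)='.' (+1 fires, +3 burnt)
Step 6: cell (4,3)='.' (+1 fires, +1 burnt)
Step 7: cell (4,3)='.' (+0 fires, +1 burnt)
  fire out at step 7

3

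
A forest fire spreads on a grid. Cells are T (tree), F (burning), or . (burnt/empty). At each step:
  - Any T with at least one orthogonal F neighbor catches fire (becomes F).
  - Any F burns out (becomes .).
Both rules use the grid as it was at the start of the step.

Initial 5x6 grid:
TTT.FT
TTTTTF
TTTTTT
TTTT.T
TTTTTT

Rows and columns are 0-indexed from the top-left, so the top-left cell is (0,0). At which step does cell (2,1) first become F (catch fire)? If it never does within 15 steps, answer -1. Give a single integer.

Step 1: cell (2,1)='T' (+3 fires, +2 burnt)
Step 2: cell (2,1)='T' (+3 fires, +3 burnt)
Step 3: cell (2,1)='T' (+3 fires, +3 burnt)
Step 4: cell (2,1)='T' (+5 fires, +3 burnt)
Step 5: cell (2,1)='F' (+5 fires, +5 burnt)
  -> target ignites at step 5
Step 6: cell (2,1)='.' (+4 fires, +5 burnt)
Step 7: cell (2,1)='.' (+2 fires, +4 burnt)
Step 8: cell (2,1)='.' (+1 fires, +2 burnt)
Step 9: cell (2,1)='.' (+0 fires, +1 burnt)
  fire out at step 9

5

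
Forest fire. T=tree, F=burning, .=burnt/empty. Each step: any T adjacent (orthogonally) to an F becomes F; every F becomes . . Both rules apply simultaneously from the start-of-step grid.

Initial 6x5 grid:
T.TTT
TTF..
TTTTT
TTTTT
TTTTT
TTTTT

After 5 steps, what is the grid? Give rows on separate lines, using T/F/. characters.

Step 1: 3 trees catch fire, 1 burn out
  T.FTT
  TF...
  TTFTT
  TTTTT
  TTTTT
  TTTTT
Step 2: 5 trees catch fire, 3 burn out
  T..FT
  F....
  TF.FT
  TTFTT
  TTTTT
  TTTTT
Step 3: 7 trees catch fire, 5 burn out
  F...F
  .....
  F...F
  TF.FT
  TTFTT
  TTTTT
Step 4: 5 trees catch fire, 7 burn out
  .....
  .....
  .....
  F...F
  TF.FT
  TTFTT
Step 5: 4 trees catch fire, 5 burn out
  .....
  .....
  .....
  .....
  F...F
  TF.FT

.....
.....
.....
.....
F...F
TF.FT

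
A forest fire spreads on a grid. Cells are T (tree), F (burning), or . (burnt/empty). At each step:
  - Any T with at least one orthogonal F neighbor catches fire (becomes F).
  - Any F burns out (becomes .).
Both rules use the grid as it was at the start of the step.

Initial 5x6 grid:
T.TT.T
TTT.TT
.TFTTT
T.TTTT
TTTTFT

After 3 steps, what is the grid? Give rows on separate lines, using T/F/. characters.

Step 1: 7 trees catch fire, 2 burn out
  T.TT.T
  TTF.TT
  .F.FTT
  T.FTFT
  TTTF.F
Step 2: 6 trees catch fire, 7 burn out
  T.FT.T
  TF..TT
  ....FT
  T..F.F
  TTF...
Step 3: 5 trees catch fire, 6 burn out
  T..F.T
  F...FT
  .....F
  T.....
  TF....

T..F.T
F...FT
.....F
T.....
TF....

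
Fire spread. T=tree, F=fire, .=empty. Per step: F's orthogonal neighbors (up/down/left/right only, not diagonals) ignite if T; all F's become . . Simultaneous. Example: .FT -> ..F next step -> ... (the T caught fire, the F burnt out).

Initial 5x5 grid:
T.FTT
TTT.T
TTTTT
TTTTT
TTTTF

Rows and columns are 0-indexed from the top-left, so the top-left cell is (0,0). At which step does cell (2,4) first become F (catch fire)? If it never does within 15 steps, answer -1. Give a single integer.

Step 1: cell (2,4)='T' (+4 fires, +2 burnt)
Step 2: cell (2,4)='F' (+6 fires, +4 burnt)
  -> target ignites at step 2
Step 3: cell (2,4)='.' (+6 fires, +6 burnt)
Step 4: cell (2,4)='.' (+4 fires, +6 burnt)
Step 5: cell (2,4)='.' (+1 fires, +4 burnt)
Step 6: cell (2,4)='.' (+0 fires, +1 burnt)
  fire out at step 6

2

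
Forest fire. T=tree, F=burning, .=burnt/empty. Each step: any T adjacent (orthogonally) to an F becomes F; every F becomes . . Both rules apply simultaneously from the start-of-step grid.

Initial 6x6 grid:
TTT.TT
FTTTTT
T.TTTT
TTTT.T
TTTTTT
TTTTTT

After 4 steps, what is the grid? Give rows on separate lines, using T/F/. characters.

Step 1: 3 trees catch fire, 1 burn out
  FTT.TT
  .FTTTT
  F.TTTT
  TTTT.T
  TTTTTT
  TTTTTT
Step 2: 3 trees catch fire, 3 burn out
  .FT.TT
  ..FTTT
  ..TTTT
  FTTT.T
  TTTTTT
  TTTTTT
Step 3: 5 trees catch fire, 3 burn out
  ..F.TT
  ...FTT
  ..FTTT
  .FTT.T
  FTTTTT
  TTTTTT
Step 4: 5 trees catch fire, 5 burn out
  ....TT
  ....FT
  ...FTT
  ..FT.T
  .FTTTT
  FTTTTT

....TT
....FT
...FTT
..FT.T
.FTTTT
FTTTTT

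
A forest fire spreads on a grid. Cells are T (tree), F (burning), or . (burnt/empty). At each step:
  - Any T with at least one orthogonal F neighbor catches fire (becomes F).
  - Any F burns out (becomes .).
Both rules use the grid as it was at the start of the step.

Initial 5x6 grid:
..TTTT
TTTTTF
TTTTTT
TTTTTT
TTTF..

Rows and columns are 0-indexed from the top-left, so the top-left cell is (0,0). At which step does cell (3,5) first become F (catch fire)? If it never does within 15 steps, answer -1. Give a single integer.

Step 1: cell (3,5)='T' (+5 fires, +2 burnt)
Step 2: cell (3,5)='F' (+8 fires, +5 burnt)
  -> target ignites at step 2
Step 3: cell (3,5)='.' (+5 fires, +8 burnt)
Step 4: cell (3,5)='.' (+4 fires, +5 burnt)
Step 5: cell (3,5)='.' (+2 fires, +4 burnt)
Step 6: cell (3,5)='.' (+0 fires, +2 burnt)
  fire out at step 6

2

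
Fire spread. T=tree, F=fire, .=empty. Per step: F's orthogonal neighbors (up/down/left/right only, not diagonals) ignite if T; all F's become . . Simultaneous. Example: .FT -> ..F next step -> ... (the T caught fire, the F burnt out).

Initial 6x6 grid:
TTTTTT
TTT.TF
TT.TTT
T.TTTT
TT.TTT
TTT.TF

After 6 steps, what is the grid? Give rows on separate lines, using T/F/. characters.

Step 1: 5 trees catch fire, 2 burn out
  TTTTTF
  TTT.F.
  TT.TTF
  T.TTTT
  TT.TTF
  TTT.F.
Step 2: 4 trees catch fire, 5 burn out
  TTTTF.
  TTT...
  TT.TF.
  T.TTTF
  TT.TF.
  TTT...
Step 3: 4 trees catch fire, 4 burn out
  TTTF..
  TTT...
  TT.F..
  T.TTF.
  TT.F..
  TTT...
Step 4: 2 trees catch fire, 4 burn out
  TTF...
  TTT...
  TT....
  T.TF..
  TT....
  TTT...
Step 5: 3 trees catch fire, 2 burn out
  TF....
  TTF...
  TT....
  T.F...
  TT....
  TTT...
Step 6: 2 trees catch fire, 3 burn out
  F.....
  TF....
  TT....
  T.....
  TT....
  TTT...

F.....
TF....
TT....
T.....
TT....
TTT...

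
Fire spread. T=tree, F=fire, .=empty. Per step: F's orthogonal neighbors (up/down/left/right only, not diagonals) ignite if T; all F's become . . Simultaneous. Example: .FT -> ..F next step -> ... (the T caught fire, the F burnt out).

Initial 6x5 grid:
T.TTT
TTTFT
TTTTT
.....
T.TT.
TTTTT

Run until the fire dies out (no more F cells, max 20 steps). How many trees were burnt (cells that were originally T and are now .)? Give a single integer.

Answer: 13

Derivation:
Step 1: +4 fires, +1 burnt (F count now 4)
Step 2: +5 fires, +4 burnt (F count now 5)
Step 3: +2 fires, +5 burnt (F count now 2)
Step 4: +2 fires, +2 burnt (F count now 2)
Step 5: +0 fires, +2 burnt (F count now 0)
Fire out after step 5
Initially T: 21, now '.': 22
Total burnt (originally-T cells now '.'): 13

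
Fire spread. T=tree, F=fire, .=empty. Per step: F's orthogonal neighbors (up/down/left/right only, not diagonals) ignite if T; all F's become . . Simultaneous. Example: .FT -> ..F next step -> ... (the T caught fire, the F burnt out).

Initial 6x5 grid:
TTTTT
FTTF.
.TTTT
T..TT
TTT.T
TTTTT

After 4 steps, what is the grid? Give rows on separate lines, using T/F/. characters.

Step 1: 5 trees catch fire, 2 burn out
  FTTFT
  .FF..
  .TTFT
  T..TT
  TTT.T
  TTTTT
Step 2: 7 trees catch fire, 5 burn out
  .FF.F
  .....
  .FF.F
  T..FT
  TTT.T
  TTTTT
Step 3: 1 trees catch fire, 7 burn out
  .....
  .....
  .....
  T...F
  TTT.T
  TTTTT
Step 4: 1 trees catch fire, 1 burn out
  .....
  .....
  .....
  T....
  TTT.F
  TTTTT

.....
.....
.....
T....
TTT.F
TTTTT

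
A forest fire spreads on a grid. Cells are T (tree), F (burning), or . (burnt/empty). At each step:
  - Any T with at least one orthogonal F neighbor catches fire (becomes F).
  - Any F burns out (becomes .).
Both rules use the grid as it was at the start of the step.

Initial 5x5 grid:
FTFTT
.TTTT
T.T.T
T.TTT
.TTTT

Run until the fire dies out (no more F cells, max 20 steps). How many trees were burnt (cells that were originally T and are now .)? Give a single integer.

Answer: 16

Derivation:
Step 1: +3 fires, +2 burnt (F count now 3)
Step 2: +4 fires, +3 burnt (F count now 4)
Step 3: +2 fires, +4 burnt (F count now 2)
Step 4: +3 fires, +2 burnt (F count now 3)
Step 5: +3 fires, +3 burnt (F count now 3)
Step 6: +1 fires, +3 burnt (F count now 1)
Step 7: +0 fires, +1 burnt (F count now 0)
Fire out after step 7
Initially T: 18, now '.': 23
Total burnt (originally-T cells now '.'): 16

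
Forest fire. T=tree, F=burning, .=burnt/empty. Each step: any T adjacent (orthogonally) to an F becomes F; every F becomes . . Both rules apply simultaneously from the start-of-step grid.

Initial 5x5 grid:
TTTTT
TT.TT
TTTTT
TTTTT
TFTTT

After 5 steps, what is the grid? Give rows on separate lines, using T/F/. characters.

Step 1: 3 trees catch fire, 1 burn out
  TTTTT
  TT.TT
  TTTTT
  TFTTT
  F.FTT
Step 2: 4 trees catch fire, 3 burn out
  TTTTT
  TT.TT
  TFTTT
  F.FTT
  ...FT
Step 3: 5 trees catch fire, 4 burn out
  TTTTT
  TF.TT
  F.FTT
  ...FT
  ....F
Step 4: 4 trees catch fire, 5 burn out
  TFTTT
  F..TT
  ...FT
  ....F
  .....
Step 5: 4 trees catch fire, 4 burn out
  F.FTT
  ...FT
  ....F
  .....
  .....

F.FTT
...FT
....F
.....
.....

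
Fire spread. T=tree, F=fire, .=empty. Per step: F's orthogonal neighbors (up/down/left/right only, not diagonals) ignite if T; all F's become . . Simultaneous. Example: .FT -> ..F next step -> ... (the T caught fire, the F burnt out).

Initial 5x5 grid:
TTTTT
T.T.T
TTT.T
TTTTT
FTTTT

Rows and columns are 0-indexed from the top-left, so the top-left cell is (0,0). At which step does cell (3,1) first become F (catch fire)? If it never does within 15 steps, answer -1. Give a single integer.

Step 1: cell (3,1)='T' (+2 fires, +1 burnt)
Step 2: cell (3,1)='F' (+3 fires, +2 burnt)
  -> target ignites at step 2
Step 3: cell (3,1)='.' (+4 fires, +3 burnt)
Step 4: cell (3,1)='.' (+4 fires, +4 burnt)
Step 5: cell (3,1)='.' (+3 fires, +4 burnt)
Step 6: cell (3,1)='.' (+2 fires, +3 burnt)
Step 7: cell (3,1)='.' (+2 fires, +2 burnt)
Step 8: cell (3,1)='.' (+1 fires, +2 burnt)
Step 9: cell (3,1)='.' (+0 fires, +1 burnt)
  fire out at step 9

2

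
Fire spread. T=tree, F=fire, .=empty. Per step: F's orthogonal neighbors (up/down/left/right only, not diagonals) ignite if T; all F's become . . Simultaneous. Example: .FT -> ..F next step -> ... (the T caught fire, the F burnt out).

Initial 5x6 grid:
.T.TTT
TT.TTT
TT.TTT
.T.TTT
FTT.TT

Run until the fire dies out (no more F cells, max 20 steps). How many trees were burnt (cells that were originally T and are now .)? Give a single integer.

Step 1: +1 fires, +1 burnt (F count now 1)
Step 2: +2 fires, +1 burnt (F count now 2)
Step 3: +1 fires, +2 burnt (F count now 1)
Step 4: +2 fires, +1 burnt (F count now 2)
Step 5: +2 fires, +2 burnt (F count now 2)
Step 6: +0 fires, +2 burnt (F count now 0)
Fire out after step 6
Initially T: 22, now '.': 16
Total burnt (originally-T cells now '.'): 8

Answer: 8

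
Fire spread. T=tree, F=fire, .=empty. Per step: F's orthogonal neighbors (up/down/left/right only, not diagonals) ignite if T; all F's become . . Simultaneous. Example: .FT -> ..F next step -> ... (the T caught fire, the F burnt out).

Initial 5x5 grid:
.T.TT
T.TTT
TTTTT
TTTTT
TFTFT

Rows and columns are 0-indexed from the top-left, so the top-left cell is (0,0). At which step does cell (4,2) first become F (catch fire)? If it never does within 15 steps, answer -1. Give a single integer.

Step 1: cell (4,2)='F' (+5 fires, +2 burnt)
  -> target ignites at step 1
Step 2: cell (4,2)='.' (+5 fires, +5 burnt)
Step 3: cell (4,2)='.' (+4 fires, +5 burnt)
Step 4: cell (4,2)='.' (+4 fires, +4 burnt)
Step 5: cell (4,2)='.' (+1 fires, +4 burnt)
Step 6: cell (4,2)='.' (+0 fires, +1 burnt)
  fire out at step 6

1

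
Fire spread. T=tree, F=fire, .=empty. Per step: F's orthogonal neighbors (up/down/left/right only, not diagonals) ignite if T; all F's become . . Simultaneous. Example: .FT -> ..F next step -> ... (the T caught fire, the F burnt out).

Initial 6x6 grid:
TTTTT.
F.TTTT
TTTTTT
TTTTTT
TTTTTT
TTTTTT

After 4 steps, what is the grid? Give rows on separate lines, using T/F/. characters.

Step 1: 2 trees catch fire, 1 burn out
  FTTTT.
  ..TTTT
  FTTTTT
  TTTTTT
  TTTTTT
  TTTTTT
Step 2: 3 trees catch fire, 2 burn out
  .FTTT.
  ..TTTT
  .FTTTT
  FTTTTT
  TTTTTT
  TTTTTT
Step 3: 4 trees catch fire, 3 burn out
  ..FTT.
  ..TTTT
  ..FTTT
  .FTTTT
  FTTTTT
  TTTTTT
Step 4: 6 trees catch fire, 4 burn out
  ...FT.
  ..FTTT
  ...FTT
  ..FTTT
  .FTTTT
  FTTTTT

...FT.
..FTTT
...FTT
..FTTT
.FTTTT
FTTTTT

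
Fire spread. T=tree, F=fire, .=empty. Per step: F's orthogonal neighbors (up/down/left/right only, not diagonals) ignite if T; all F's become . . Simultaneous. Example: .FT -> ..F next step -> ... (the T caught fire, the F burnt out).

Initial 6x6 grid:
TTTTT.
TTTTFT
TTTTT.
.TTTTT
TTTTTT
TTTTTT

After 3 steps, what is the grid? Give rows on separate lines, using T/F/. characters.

Step 1: 4 trees catch fire, 1 burn out
  TTTTF.
  TTTF.F
  TTTTF.
  .TTTTT
  TTTTTT
  TTTTTT
Step 2: 4 trees catch fire, 4 burn out
  TTTF..
  TTF...
  TTTF..
  .TTTFT
  TTTTTT
  TTTTTT
Step 3: 6 trees catch fire, 4 burn out
  TTF...
  TF....
  TTF...
  .TTF.F
  TTTTFT
  TTTTTT

TTF...
TF....
TTF...
.TTF.F
TTTTFT
TTTTTT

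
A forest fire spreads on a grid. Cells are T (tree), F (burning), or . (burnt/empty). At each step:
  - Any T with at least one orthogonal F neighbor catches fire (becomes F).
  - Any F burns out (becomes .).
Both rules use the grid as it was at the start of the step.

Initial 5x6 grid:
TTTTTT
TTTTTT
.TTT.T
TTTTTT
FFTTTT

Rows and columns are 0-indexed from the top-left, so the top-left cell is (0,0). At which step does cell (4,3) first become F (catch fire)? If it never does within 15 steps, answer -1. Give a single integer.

Step 1: cell (4,3)='T' (+3 fires, +2 burnt)
Step 2: cell (4,3)='F' (+3 fires, +3 burnt)
  -> target ignites at step 2
Step 3: cell (4,3)='.' (+4 fires, +3 burnt)
Step 4: cell (4,3)='.' (+6 fires, +4 burnt)
Step 5: cell (4,3)='.' (+4 fires, +6 burnt)
Step 6: cell (4,3)='.' (+3 fires, +4 burnt)
Step 7: cell (4,3)='.' (+2 fires, +3 burnt)
Step 8: cell (4,3)='.' (+1 fires, +2 burnt)
Step 9: cell (4,3)='.' (+0 fires, +1 burnt)
  fire out at step 9

2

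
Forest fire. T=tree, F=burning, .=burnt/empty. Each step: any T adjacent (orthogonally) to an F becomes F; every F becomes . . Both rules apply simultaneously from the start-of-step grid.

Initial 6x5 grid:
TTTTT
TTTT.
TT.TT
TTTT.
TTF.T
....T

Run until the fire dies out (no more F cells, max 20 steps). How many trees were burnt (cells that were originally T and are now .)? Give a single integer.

Answer: 19

Derivation:
Step 1: +2 fires, +1 burnt (F count now 2)
Step 2: +3 fires, +2 burnt (F count now 3)
Step 3: +3 fires, +3 burnt (F count now 3)
Step 4: +4 fires, +3 burnt (F count now 4)
Step 5: +4 fires, +4 burnt (F count now 4)
Step 6: +3 fires, +4 burnt (F count now 3)
Step 7: +0 fires, +3 burnt (F count now 0)
Fire out after step 7
Initially T: 21, now '.': 28
Total burnt (originally-T cells now '.'): 19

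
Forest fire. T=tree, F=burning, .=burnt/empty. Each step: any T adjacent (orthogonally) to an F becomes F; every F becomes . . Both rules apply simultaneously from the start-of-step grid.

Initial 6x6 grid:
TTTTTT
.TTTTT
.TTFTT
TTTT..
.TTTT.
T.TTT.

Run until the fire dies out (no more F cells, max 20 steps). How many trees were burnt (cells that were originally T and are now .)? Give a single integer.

Answer: 26

Derivation:
Step 1: +4 fires, +1 burnt (F count now 4)
Step 2: +7 fires, +4 burnt (F count now 7)
Step 3: +8 fires, +7 burnt (F count now 8)
Step 4: +6 fires, +8 burnt (F count now 6)
Step 5: +1 fires, +6 burnt (F count now 1)
Step 6: +0 fires, +1 burnt (F count now 0)
Fire out after step 6
Initially T: 27, now '.': 35
Total burnt (originally-T cells now '.'): 26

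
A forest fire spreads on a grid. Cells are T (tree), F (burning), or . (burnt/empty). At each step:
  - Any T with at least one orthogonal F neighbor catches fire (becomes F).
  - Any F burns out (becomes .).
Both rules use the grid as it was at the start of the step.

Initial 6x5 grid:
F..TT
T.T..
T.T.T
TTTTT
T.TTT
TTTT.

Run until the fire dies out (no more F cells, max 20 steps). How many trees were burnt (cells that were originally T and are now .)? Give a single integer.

Answer: 18

Derivation:
Step 1: +1 fires, +1 burnt (F count now 1)
Step 2: +1 fires, +1 burnt (F count now 1)
Step 3: +1 fires, +1 burnt (F count now 1)
Step 4: +2 fires, +1 burnt (F count now 2)
Step 5: +2 fires, +2 burnt (F count now 2)
Step 6: +4 fires, +2 burnt (F count now 4)
Step 7: +4 fires, +4 burnt (F count now 4)
Step 8: +3 fires, +4 burnt (F count now 3)
Step 9: +0 fires, +3 burnt (F count now 0)
Fire out after step 9
Initially T: 20, now '.': 28
Total burnt (originally-T cells now '.'): 18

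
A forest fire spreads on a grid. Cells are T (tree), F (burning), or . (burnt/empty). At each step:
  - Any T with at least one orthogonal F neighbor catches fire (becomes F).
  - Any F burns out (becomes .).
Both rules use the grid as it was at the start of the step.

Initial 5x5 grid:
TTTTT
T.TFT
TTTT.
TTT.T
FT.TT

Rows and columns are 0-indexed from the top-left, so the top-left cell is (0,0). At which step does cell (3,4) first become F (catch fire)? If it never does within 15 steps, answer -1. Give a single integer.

Step 1: cell (3,4)='T' (+6 fires, +2 burnt)
Step 2: cell (3,4)='T' (+5 fires, +6 burnt)
Step 3: cell (3,4)='T' (+4 fires, +5 burnt)
Step 4: cell (3,4)='T' (+1 fires, +4 burnt)
Step 5: cell (3,4)='T' (+0 fires, +1 burnt)
  fire out at step 5
Target never catches fire within 15 steps

-1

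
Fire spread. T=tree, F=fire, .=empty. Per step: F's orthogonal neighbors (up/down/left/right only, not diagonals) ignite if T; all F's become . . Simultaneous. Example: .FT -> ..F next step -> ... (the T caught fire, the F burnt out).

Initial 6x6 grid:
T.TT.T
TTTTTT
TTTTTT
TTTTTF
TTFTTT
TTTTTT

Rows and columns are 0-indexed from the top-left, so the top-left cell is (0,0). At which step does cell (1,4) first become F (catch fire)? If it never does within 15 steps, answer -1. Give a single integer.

Step 1: cell (1,4)='T' (+7 fires, +2 burnt)
Step 2: cell (1,4)='T' (+10 fires, +7 burnt)
Step 3: cell (1,4)='F' (+8 fires, +10 burnt)
  -> target ignites at step 3
Step 4: cell (1,4)='.' (+4 fires, +8 burnt)
Step 5: cell (1,4)='.' (+2 fires, +4 burnt)
Step 6: cell (1,4)='.' (+1 fires, +2 burnt)
Step 7: cell (1,4)='.' (+0 fires, +1 burnt)
  fire out at step 7

3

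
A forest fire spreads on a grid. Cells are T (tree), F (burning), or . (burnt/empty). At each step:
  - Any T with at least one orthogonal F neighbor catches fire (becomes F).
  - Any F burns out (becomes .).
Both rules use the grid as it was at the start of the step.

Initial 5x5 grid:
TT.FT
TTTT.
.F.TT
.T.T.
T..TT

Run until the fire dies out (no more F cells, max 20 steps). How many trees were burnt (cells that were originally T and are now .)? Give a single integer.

Step 1: +4 fires, +2 burnt (F count now 4)
Step 2: +4 fires, +4 burnt (F count now 4)
Step 3: +3 fires, +4 burnt (F count now 3)
Step 4: +1 fires, +3 burnt (F count now 1)
Step 5: +1 fires, +1 burnt (F count now 1)
Step 6: +0 fires, +1 burnt (F count now 0)
Fire out after step 6
Initially T: 14, now '.': 24
Total burnt (originally-T cells now '.'): 13

Answer: 13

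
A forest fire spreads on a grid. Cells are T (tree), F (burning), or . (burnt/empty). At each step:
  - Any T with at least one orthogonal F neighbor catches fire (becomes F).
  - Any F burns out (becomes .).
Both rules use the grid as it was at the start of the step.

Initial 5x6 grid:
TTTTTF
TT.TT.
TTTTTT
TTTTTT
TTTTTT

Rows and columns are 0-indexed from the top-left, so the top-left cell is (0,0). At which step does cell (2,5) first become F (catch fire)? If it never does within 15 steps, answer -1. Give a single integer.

Step 1: cell (2,5)='T' (+1 fires, +1 burnt)
Step 2: cell (2,5)='T' (+2 fires, +1 burnt)
Step 3: cell (2,5)='T' (+3 fires, +2 burnt)
Step 4: cell (2,5)='F' (+4 fires, +3 burnt)
  -> target ignites at step 4
Step 5: cell (2,5)='.' (+6 fires, +4 burnt)
Step 6: cell (2,5)='.' (+5 fires, +6 burnt)
Step 7: cell (2,5)='.' (+3 fires, +5 burnt)
Step 8: cell (2,5)='.' (+2 fires, +3 burnt)
Step 9: cell (2,5)='.' (+1 fires, +2 burnt)
Step 10: cell (2,5)='.' (+0 fires, +1 burnt)
  fire out at step 10

4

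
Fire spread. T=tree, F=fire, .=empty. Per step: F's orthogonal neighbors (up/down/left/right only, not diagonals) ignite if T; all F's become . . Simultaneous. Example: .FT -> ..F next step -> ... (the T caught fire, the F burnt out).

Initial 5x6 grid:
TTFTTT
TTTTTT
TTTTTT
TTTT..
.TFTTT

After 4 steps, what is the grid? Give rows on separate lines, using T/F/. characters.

Step 1: 6 trees catch fire, 2 burn out
  TF.FTT
  TTFTTT
  TTTTTT
  TTFT..
  .F.FTT
Step 2: 8 trees catch fire, 6 burn out
  F...FT
  TF.FTT
  TTFTTT
  TF.F..
  ....FT
Step 3: 7 trees catch fire, 8 burn out
  .....F
  F...FT
  TF.FTT
  F.....
  .....F
Step 4: 3 trees catch fire, 7 burn out
  ......
  .....F
  F...FT
  ......
  ......

......
.....F
F...FT
......
......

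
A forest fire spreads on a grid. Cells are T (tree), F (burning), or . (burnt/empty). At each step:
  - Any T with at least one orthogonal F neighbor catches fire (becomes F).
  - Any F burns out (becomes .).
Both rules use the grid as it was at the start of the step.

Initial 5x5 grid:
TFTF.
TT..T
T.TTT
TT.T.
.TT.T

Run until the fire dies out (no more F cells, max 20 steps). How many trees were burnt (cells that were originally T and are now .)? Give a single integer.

Step 1: +3 fires, +2 burnt (F count now 3)
Step 2: +1 fires, +3 burnt (F count now 1)
Step 3: +1 fires, +1 burnt (F count now 1)
Step 4: +1 fires, +1 burnt (F count now 1)
Step 5: +1 fires, +1 burnt (F count now 1)
Step 6: +1 fires, +1 burnt (F count now 1)
Step 7: +1 fires, +1 burnt (F count now 1)
Step 8: +0 fires, +1 burnt (F count now 0)
Fire out after step 8
Initially T: 15, now '.': 19
Total burnt (originally-T cells now '.'): 9

Answer: 9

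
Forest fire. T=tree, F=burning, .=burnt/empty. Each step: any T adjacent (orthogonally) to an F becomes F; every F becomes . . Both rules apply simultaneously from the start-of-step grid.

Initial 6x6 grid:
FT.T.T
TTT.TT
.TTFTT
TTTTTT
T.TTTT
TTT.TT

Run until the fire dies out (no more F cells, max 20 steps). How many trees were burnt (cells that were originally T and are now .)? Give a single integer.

Step 1: +5 fires, +2 burnt (F count now 5)
Step 2: +8 fires, +5 burnt (F count now 8)
Step 3: +5 fires, +8 burnt (F count now 5)
Step 4: +5 fires, +5 burnt (F count now 5)
Step 5: +3 fires, +5 burnt (F count now 3)
Step 6: +1 fires, +3 burnt (F count now 1)
Step 7: +0 fires, +1 burnt (F count now 0)
Fire out after step 7
Initially T: 28, now '.': 35
Total burnt (originally-T cells now '.'): 27

Answer: 27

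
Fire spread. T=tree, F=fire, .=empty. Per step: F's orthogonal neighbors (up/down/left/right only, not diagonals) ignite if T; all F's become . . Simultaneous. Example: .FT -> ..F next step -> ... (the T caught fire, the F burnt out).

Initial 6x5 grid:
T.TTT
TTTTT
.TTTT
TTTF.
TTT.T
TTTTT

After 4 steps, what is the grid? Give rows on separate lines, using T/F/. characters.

Step 1: 2 trees catch fire, 1 burn out
  T.TTT
  TTTTT
  .TTFT
  TTF..
  TTT.T
  TTTTT
Step 2: 5 trees catch fire, 2 burn out
  T.TTT
  TTTFT
  .TF.F
  TF...
  TTF.T
  TTTTT
Step 3: 7 trees catch fire, 5 burn out
  T.TFT
  TTF.F
  .F...
  F....
  TF..T
  TTFTT
Step 4: 6 trees catch fire, 7 burn out
  T.F.F
  TF...
  .....
  .....
  F...T
  TF.FT

T.F.F
TF...
.....
.....
F...T
TF.FT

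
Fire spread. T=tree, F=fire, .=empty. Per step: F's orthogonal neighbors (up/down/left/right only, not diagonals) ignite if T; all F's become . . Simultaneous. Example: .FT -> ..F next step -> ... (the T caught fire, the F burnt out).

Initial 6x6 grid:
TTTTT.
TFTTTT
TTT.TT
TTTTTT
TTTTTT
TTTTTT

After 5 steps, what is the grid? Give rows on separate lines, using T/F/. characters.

Step 1: 4 trees catch fire, 1 burn out
  TFTTT.
  F.FTTT
  TFT.TT
  TTTTTT
  TTTTTT
  TTTTTT
Step 2: 6 trees catch fire, 4 burn out
  F.FTT.
  ...FTT
  F.F.TT
  TFTTTT
  TTTTTT
  TTTTTT
Step 3: 5 trees catch fire, 6 burn out
  ...FT.
  ....FT
  ....TT
  F.FTTT
  TFTTTT
  TTTTTT
Step 4: 7 trees catch fire, 5 burn out
  ....F.
  .....F
  ....FT
  ...FTT
  F.FTTT
  TFTTTT
Step 5: 5 trees catch fire, 7 burn out
  ......
  ......
  .....F
  ....FT
  ...FTT
  F.FTTT

......
......
.....F
....FT
...FTT
F.FTTT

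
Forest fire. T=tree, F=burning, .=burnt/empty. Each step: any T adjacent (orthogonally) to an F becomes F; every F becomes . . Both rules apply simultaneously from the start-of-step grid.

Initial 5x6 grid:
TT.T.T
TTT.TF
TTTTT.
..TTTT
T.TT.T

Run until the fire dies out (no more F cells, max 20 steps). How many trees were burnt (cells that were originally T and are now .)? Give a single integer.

Answer: 19

Derivation:
Step 1: +2 fires, +1 burnt (F count now 2)
Step 2: +1 fires, +2 burnt (F count now 1)
Step 3: +2 fires, +1 burnt (F count now 2)
Step 4: +3 fires, +2 burnt (F count now 3)
Step 5: +5 fires, +3 burnt (F count now 5)
Step 6: +3 fires, +5 burnt (F count now 3)
Step 7: +2 fires, +3 burnt (F count now 2)
Step 8: +1 fires, +2 burnt (F count now 1)
Step 9: +0 fires, +1 burnt (F count now 0)
Fire out after step 9
Initially T: 21, now '.': 28
Total burnt (originally-T cells now '.'): 19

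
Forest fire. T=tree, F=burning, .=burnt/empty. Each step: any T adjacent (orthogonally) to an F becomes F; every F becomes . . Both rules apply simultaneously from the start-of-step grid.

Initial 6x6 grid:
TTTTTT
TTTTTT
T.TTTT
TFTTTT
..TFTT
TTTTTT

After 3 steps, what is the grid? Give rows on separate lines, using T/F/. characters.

Step 1: 6 trees catch fire, 2 burn out
  TTTTTT
  TTTTTT
  T.TTTT
  F.FFTT
  ..F.FT
  TTTFTT
Step 2: 7 trees catch fire, 6 burn out
  TTTTTT
  TTTTTT
  F.FFTT
  ....FT
  .....F
  TTF.FT
Step 3: 7 trees catch fire, 7 burn out
  TTTTTT
  FTFFTT
  ....FT
  .....F
  ......
  TF...F

TTTTTT
FTFFTT
....FT
.....F
......
TF...F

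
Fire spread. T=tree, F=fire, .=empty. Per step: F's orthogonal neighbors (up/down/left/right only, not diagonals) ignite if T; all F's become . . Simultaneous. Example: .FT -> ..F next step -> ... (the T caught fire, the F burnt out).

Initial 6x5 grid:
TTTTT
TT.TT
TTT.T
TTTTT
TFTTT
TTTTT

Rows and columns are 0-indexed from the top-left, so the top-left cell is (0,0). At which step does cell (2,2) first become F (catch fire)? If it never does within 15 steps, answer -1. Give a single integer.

Step 1: cell (2,2)='T' (+4 fires, +1 burnt)
Step 2: cell (2,2)='T' (+6 fires, +4 burnt)
Step 3: cell (2,2)='F' (+6 fires, +6 burnt)
  -> target ignites at step 3
Step 4: cell (2,2)='.' (+4 fires, +6 burnt)
Step 5: cell (2,2)='.' (+3 fires, +4 burnt)
Step 6: cell (2,2)='.' (+2 fires, +3 burnt)
Step 7: cell (2,2)='.' (+2 fires, +2 burnt)
Step 8: cell (2,2)='.' (+0 fires, +2 burnt)
  fire out at step 8

3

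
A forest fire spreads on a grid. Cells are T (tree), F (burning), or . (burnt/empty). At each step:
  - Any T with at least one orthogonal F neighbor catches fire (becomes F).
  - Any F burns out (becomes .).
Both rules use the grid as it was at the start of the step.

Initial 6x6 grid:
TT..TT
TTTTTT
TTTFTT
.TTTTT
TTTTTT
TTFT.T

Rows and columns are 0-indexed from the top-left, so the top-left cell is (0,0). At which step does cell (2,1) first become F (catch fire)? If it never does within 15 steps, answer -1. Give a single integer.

Step 1: cell (2,1)='T' (+7 fires, +2 burnt)
Step 2: cell (2,1)='F' (+9 fires, +7 burnt)
  -> target ignites at step 2
Step 3: cell (2,1)='.' (+8 fires, +9 burnt)
Step 4: cell (2,1)='.' (+4 fires, +8 burnt)
Step 5: cell (2,1)='.' (+2 fires, +4 burnt)
Step 6: cell (2,1)='.' (+0 fires, +2 burnt)
  fire out at step 6

2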